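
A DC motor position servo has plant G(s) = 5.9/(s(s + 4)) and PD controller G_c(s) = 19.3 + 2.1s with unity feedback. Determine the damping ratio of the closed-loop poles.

Forward path: (19.3 + 2.1s)·5.9/(s(s+4)). The closed-loop characteristic equation is s² + (4 + 5.9·2.1)s + 5.9·19.3 = 0.
That is s² + 16.39s + 113.9 = 0, so ω_n = 10.67 rad/s and ζ = 16.39/(2·10.67) = 0.768.

ζ = 0.768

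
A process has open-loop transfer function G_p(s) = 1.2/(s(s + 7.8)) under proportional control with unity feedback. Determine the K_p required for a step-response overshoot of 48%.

K_p = 245

From %OS = 100·exp(−πζ/√(1−ζ²)) = 48%, ζ = −ln(0.48)/√(π²+ln²(0.48)) = 0.2275.
Characteristic equation s² + 7.8s + 1.2K_p = 0 gives ζ = 7.8/(2√(1.2K_p)).
Setting ζ = 0.2275: √(1.2K_p) = 7.8/(2·0.2275) = 17.14, so K_p = 293.9/1.2 = 245.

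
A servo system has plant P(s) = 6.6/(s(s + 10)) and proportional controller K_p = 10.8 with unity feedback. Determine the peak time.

T_p = 0.462 s

The closed-loop denominator s² + 10s + 71.28 gives ω_n = √71.28 = 8.443 and ζ = 10/(2ω_n) = 0.5922.
Damped frequency ω_d = ω_n√(1−ζ²) = 6.803 rad/s, so peak time T_p = π/ω_d = 0.462 s.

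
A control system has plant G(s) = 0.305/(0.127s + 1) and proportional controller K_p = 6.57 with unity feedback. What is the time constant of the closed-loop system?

Closed loop: T(s) = K_p·G/(1+K_p·G) = 2.004/(0.127s + 1 + 2.004), with pole at s = −(1 + 2.004)/0.127 = −23.65.
Closed-loop time constant τ = 1/23.65 = 0.0423 s.

τ = 0.0423 s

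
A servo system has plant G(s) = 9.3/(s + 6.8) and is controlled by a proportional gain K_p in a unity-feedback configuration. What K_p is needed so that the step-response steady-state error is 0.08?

K_p = 8.41

The loop is type 0, so e_ss(step) = 1/(1 + K_pos) with K_pos = K_p·G(0).
G(0) = 1.368. Require 1/(1 + K_p·1.368) = 0.08, so 1 + 1.368·K_p = 12.5.
K_p = (12.5 − 1)/1.368 = 8.41.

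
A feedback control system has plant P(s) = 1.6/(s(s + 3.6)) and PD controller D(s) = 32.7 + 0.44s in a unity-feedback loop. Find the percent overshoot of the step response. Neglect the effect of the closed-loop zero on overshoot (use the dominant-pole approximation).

37.6%

Forward path: (32.7 + 0.44s)·1.6/(s(s+3.6)). The closed-loop characteristic equation is s² + (3.6 + 1.6·0.44)s + 1.6·32.7 = 0.
That is s² + 4.304s + 52.32 = 0, so ω_n = 7.233 rad/s and ζ = 4.304/(2·7.233) = 0.2975.
%OS = 100·exp(−πζ/√(1−ζ²)) = 37.6%.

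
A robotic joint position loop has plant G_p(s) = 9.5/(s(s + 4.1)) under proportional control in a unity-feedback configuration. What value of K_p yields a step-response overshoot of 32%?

K_p = 3.81

From %OS = 100·exp(−πζ/√(1−ζ²)) = 32%, ζ = −ln(0.32)/√(π²+ln²(0.32)) = 0.341.
Characteristic equation s² + 4.1s + 9.5K_p = 0 gives ζ = 4.1/(2√(9.5K_p)).
Setting ζ = 0.341: √(9.5K_p) = 4.1/(2·0.341) = 6.012, so K_p = 36.15/9.5 = 3.81.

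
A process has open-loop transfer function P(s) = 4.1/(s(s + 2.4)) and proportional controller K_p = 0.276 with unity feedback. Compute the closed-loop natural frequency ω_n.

1 + K_p·P(s) = 0 gives s² + 2.4s + 1.132 = 0.
So ω_n² = 1.132 ⇒ ω_n = 1.064 rad/s, and ζ = 2.4/(2ω_n) = 1.13.

ω_n = 1.06 rad/s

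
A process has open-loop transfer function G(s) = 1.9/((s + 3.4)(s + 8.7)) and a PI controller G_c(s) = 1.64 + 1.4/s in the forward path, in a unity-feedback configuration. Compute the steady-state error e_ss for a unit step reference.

The open loop G_c(s)G(s) has a pole at the origin (type 1), so the static position error constant is infinite and e_ss = 1/(1+∞) = 0.

0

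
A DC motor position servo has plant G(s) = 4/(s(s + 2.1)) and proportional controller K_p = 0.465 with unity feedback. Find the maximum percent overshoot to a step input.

From 1 + K_pG(s) = 0: s² + 2.1s + 1.86 = 0 ⇒ ω_n = 1.364, ζ = 0.7699.
%OS = 100·exp(−πζ/√(1−ζ²)) = 100·exp(−π·0.7699/√0.4073) = 2.26%.

2.26%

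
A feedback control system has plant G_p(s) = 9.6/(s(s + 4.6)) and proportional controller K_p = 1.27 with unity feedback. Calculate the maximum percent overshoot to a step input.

The closed-loop denominator s² + 4.6s + 12.19 gives ω_n = √12.19 = 3.492 and ζ = 4.6/(2ω_n) = 0.6587.
%OS = 100·exp(−πζ/√(1−ζ²)) = 100·exp(−π·0.6587/√0.5661) = 6.39%.

6.39%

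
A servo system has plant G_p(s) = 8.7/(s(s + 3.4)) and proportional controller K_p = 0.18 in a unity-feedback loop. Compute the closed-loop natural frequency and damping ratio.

ω_n = 1.25 rad/s, ζ = 1.36

1 + K_p·G_p(s) = 0 gives s² + 3.4s + 1.566 = 0.
Matching s² + 2ζω_n s + ω_n²: ω_n = √1.566 = 1.251 rad/s and 2ζω_n = 3.4, so ζ = 3.4/(2·1.251) = 1.36.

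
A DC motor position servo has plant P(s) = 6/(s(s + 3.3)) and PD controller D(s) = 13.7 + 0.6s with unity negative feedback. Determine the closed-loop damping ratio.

ζ = 0.381

Forward path: (13.7 + 0.6s)·6/(s(s+3.3)). The closed-loop characteristic equation is s² + (3.3 + 6·0.6)s + 6·13.7 = 0.
That is s² + 6.9s + 82.2 = 0, so ω_n = 9.066 rad/s and ζ = 6.9/(2·9.066) = 0.3805.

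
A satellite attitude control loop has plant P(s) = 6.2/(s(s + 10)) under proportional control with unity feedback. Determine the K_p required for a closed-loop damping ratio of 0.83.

Closed-loop characteristic equation: s² + 10s + K_p·6.2 = 0.
So ω_n = √(6.2K_p) and 2ζω_n = 10, giving ζ = 10/(2√(6.2K_p)).
Setting ζ = 0.83: √(6.2K_p) = 10/(2·0.83) = 6.024, so K_p = 36.29/6.2 = 5.85.

K_p = 5.85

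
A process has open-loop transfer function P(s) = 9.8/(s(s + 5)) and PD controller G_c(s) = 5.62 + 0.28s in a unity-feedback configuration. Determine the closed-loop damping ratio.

Forward path: (5.62 + 0.28s)·9.8/(s(s+5)). The closed-loop characteristic equation is s² + (5 + 9.8·0.28)s + 9.8·5.62 = 0.
That is s² + 7.744s + 55.08 = 0, so ω_n = 7.421 rad/s and ζ = 7.744/(2·7.421) = 0.5217.

ζ = 0.522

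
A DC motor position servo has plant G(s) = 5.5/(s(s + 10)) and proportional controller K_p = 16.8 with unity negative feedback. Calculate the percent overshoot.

Closed-loop characteristic equation: s² + 10s + 92.4 = 0, so ω_n = 9.612 rad/s and ζ = 10/(2·9.612) = 0.5202.
%OS = 100·exp(−πζ/√(1−ζ²)) = 100·exp(−π·0.5202/√0.7294) = 14.8%.

14.8%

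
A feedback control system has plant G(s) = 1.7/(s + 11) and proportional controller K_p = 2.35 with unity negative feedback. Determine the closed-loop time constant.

Closed-loop transfer function: T(s) = K_p·G(s)/(1 + K_p·G(s)) = 3.995/(s + 11 + 3.995) = 3.995/(s + 15).
Time constant τ = 1/15 = 0.0667 s.

τ = 0.0667 s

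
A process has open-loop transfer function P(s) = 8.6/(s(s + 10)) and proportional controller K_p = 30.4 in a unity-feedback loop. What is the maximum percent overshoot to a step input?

36%

The closed-loop denominator s² + 10s + 261.4 gives ω_n = √261.4 = 16.17 and ζ = 10/(2ω_n) = 0.3092.
%OS = 100·exp(−πζ/√(1−ζ²)) = 100·exp(−π·0.3092/√0.9044) = 36%.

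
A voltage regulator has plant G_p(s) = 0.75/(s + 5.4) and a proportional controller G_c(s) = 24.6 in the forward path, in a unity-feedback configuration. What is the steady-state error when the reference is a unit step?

0.226

The loop is type 0. Static position error constant K_pos = G_c(0)·G_p(0) = 24.6·0.1389 = 3.417.
Steady-state error to a unit step: e_ss = 1/(1+K_pos) = 1/4.417 = 0.226.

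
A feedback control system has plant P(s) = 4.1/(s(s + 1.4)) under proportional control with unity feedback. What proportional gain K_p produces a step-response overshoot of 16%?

From %OS = 100·exp(−πζ/√(1−ζ²)) = 16%, ζ = −ln(0.16)/√(π²+ln²(0.16)) = 0.5039.
Characteristic equation s² + 1.4s + 4.1K_p = 0 gives ζ = 1.4/(2√(4.1K_p)).
Setting ζ = 0.5039: √(4.1K_p) = 1.4/(2·0.5039) = 1.389, so K_p = 1.93/4.1 = 0.471.

K_p = 0.471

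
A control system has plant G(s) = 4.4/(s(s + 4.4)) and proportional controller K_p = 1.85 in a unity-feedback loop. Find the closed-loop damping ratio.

1 + K_p·G(s) = 0 gives s² + 4.4s + 8.14 = 0.
Matching s² + 2ζω_n s + ω_n²: ω_n = √8.14 = 2.853 rad/s and 2ζω_n = 4.4, so ζ = 4.4/(2·2.853) = 0.771.

ζ = 0.771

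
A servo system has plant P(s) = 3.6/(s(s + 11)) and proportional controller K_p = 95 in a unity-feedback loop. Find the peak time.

Closed-loop characteristic equation: s² + 11s + 342 = 0, so ω_n = 18.49 rad/s and ζ = 11/(2·18.49) = 0.2974.
Damped frequency ω_d = ω_n√(1−ζ²) = 17.66 rad/s, so peak time T_p = π/ω_d = 0.178 s.

T_p = 0.178 s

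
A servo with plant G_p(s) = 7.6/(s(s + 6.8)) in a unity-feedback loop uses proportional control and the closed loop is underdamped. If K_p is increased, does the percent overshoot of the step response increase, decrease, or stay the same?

Characteristic equation s² + 6.8s + K_p·7.6 = 0: raising K_p raises ω_n while 2ζω_n = 6.8 is fixed, so ζ falls and overshoot grows.

increase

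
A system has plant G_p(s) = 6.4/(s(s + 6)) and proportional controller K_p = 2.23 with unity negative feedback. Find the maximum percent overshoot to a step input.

From 1 + K_pG_p(s) = 0: s² + 6s + 14.27 = 0 ⇒ ω_n = 3.778, ζ = 0.7941.
%OS = 100·exp(−πζ/√(1−ζ²)) = 100·exp(−π·0.7941/√0.3694) = 1.65%.

1.65%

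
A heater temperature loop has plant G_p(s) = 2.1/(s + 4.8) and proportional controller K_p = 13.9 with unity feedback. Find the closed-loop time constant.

τ = 0.0294 s

Closed-loop transfer function: T(s) = K_p·G_p(s)/(1 + K_p·G_p(s)) = 29.19/(s + 4.8 + 29.19) = 29.19/(s + 33.99).
Time constant τ = 1/33.99 = 0.0294 s.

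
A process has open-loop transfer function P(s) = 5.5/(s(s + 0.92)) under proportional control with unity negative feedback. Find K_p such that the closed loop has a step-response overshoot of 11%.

From %OS = 100·exp(−πζ/√(1−ζ²)) = 11%, ζ = −ln(0.11)/√(π²+ln²(0.11)) = 0.5749.
Characteristic equation s² + 0.92s + 5.5K_p = 0 gives ζ = 0.92/(2√(5.5K_p)).
Setting ζ = 0.5749: √(5.5K_p) = 0.92/(2·0.5749) = 0.8002, so K_p = 0.6402/5.5 = 0.116.

K_p = 0.116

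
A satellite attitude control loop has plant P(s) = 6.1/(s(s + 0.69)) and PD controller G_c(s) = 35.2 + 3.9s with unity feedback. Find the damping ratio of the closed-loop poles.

ζ = 0.835

Forward path: (35.2 + 3.9s)·6.1/(s(s+0.69)). The closed-loop characteristic equation is s² + (0.69 + 6.1·3.9)s + 6.1·35.2 = 0.
That is s² + 24.48s + 214.7 = 0, so ω_n = 14.65 rad/s and ζ = 24.48/(2·14.65) = 0.8353.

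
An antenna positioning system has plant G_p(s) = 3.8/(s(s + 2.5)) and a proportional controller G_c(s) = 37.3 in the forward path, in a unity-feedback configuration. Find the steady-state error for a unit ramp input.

The loop has one pole at the origin (type 1). Velocity error constant K_v = lim_{s→0} s·G_c(s)G_p(s) = 37.3·3.8/2.5 = 56.7.
Steady-state error to a unit ramp: e_ss = 1/K_v = 0.0176.

0.0176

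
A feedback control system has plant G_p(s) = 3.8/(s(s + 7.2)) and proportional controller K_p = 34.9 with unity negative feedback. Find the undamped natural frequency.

ω_n = 11.5 rad/s

1 + K_p·G_p(s) = 0 gives s² + 7.2s + 132.6 = 0.
So ω_n² = 132.6 ⇒ ω_n = 11.52 rad/s, and ζ = 7.2/(2ω_n) = 0.313.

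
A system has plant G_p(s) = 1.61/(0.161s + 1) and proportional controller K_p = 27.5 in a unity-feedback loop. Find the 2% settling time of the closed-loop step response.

T_s ≈ 0.0142 s

Closed loop: T(s) = K_p·G_p/(1+K_p·G_p) = 44.28/(0.161s + 1 + 44.28), with pole at s = −(1 + 44.28)/0.161 = −281.2.
τ = 1/281.2 = 0.003556 s, so 2% settling time ≈ 4τ = 0.0142 s.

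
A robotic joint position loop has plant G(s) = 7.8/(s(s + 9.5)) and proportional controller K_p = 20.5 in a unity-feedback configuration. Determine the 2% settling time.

From 1 + K_pG(s) = 0: s² + 9.5s + 159.9 = 0 ⇒ ω_n = 12.65, ζ = 0.3756.
2% settling time T_s ≈ 4/(ζω_n) = 4/4.75 = 0.842 s.

T_s ≈ 0.842 s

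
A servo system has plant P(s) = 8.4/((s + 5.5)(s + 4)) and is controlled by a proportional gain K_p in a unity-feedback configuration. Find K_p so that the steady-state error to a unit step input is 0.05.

K_p = 49.8

Steady-state error for a unit step on this type-0 loop is 1/(1 + K_p·P(0)).
P(0) = 0.3818. Require 1/(1 + K_p·0.3818) = 0.05, so 1 + 0.3818·K_p = 20.
K_p = (20 − 1)/0.3818 = 49.8.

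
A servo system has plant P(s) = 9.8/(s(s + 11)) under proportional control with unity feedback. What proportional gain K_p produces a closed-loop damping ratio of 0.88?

K_p = 3.99

Closed-loop characteristic equation: s² + 11s + K_p·9.8 = 0.
So ω_n = √(9.8K_p) and 2ζω_n = 11, giving ζ = 11/(2√(9.8K_p)).
Setting ζ = 0.88: √(9.8K_p) = 11/(2·0.88) = 6.25, so K_p = 39.06/9.8 = 3.99.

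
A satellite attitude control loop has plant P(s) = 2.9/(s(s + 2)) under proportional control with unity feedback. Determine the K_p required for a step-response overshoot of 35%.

K_p = 3.43

From %OS = 100·exp(−πζ/√(1−ζ²)) = 35%, ζ = −ln(0.35)/√(π²+ln²(0.35)) = 0.3169.
Characteristic equation s² + 2s + 2.9K_p = 0 gives ζ = 2/(2√(2.9K_p)).
Setting ζ = 0.3169: √(2.9K_p) = 2/(2·0.3169) = 3.155, so K_p = 9.955/2.9 = 3.43.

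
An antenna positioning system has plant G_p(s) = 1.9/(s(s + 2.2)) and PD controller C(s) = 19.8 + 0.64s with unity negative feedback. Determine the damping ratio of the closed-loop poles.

Forward path: (19.8 + 0.64s)·1.9/(s(s+2.2)). The closed-loop characteristic equation is s² + (2.2 + 1.9·0.64)s + 1.9·19.8 = 0.
That is s² + 3.416s + 37.62 = 0, so ω_n = 6.134 rad/s and ζ = 3.416/(2·6.134) = 0.2785.

ζ = 0.278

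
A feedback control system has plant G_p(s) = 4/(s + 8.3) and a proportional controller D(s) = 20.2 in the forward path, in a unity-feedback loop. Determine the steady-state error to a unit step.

The loop is type 0. Static position error constant K_pos = D(0)·G_p(0) = 20.2·0.4819 = 9.735.
Steady-state error to a unit step: e_ss = 1/(1+K_pos) = 1/10.73 = 0.0932.

0.0932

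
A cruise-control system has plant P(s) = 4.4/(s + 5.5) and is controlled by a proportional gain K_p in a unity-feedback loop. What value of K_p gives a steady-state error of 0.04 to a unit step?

K_p = 30

Steady-state error for a unit step on this type-0 loop is 1/(1 + K_p·P(0)).
P(0) = 0.8. Require 1/(1 + K_p·0.8) = 0.04, so 1 + 0.8·K_p = 25.
K_p = (25 − 1)/0.8 = 30.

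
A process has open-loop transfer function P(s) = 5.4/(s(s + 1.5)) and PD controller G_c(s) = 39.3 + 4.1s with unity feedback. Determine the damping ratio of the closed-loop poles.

ζ = 0.811

Forward path: (39.3 + 4.1s)·5.4/(s(s+1.5)). The closed-loop characteristic equation is s² + (1.5 + 5.4·4.1)s + 5.4·39.3 = 0.
That is s² + 23.64s + 212.2 = 0, so ω_n = 14.57 rad/s and ζ = 23.64/(2·14.57) = 0.8114.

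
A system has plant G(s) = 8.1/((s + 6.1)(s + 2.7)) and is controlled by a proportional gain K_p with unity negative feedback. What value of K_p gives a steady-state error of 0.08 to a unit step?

K_p = 23.4

The loop is type 0, so e_ss(step) = 1/(1 + K_pos) with K_pos = K_p·G(0).
G(0) = 0.4918. Require 1/(1 + K_p·0.4918) = 0.08, so 1 + 0.4918·K_p = 12.5.
K_p = (12.5 − 1)/0.4918 = 23.4.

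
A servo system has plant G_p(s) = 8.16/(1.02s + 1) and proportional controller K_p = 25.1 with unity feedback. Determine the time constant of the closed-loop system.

τ = 0.00496 s

Closed loop: T(s) = K_p·G_p/(1+K_p·G_p) = 204.8/(1.02s + 1 + 204.8), with pole at s = −(1 + 204.8)/1.02 = −201.8.
Closed-loop time constant τ = 1/201.8 = 0.00496 s.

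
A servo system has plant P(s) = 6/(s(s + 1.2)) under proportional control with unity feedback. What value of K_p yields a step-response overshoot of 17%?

From %OS = 100·exp(−πζ/√(1−ζ²)) = 17%, ζ = −ln(0.17)/√(π²+ln²(0.17)) = 0.4913.
Characteristic equation s² + 1.2s + 6K_p = 0 gives ζ = 1.2/(2√(6K_p)).
Setting ζ = 0.4913: √(6K_p) = 1.2/(2·0.4913) = 1.221, so K_p = 1.492/6 = 0.249.

K_p = 0.249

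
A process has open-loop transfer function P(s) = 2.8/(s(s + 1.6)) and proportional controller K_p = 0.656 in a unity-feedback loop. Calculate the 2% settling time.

From 1 + K_pP(s) = 0: s² + 1.6s + 1.837 = 0 ⇒ ω_n = 1.355, ζ = 0.5903.
2% settling time T_s ≈ 4/(ζω_n) = 4/0.8 = 5 s.

T_s ≈ 5 s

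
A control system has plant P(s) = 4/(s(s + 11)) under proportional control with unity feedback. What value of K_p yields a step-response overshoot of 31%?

K_p = 62

From %OS = 100·exp(−πζ/√(1−ζ²)) = 31%, ζ = −ln(0.31)/√(π²+ln²(0.31)) = 0.3493.
Characteristic equation s² + 11s + 4K_p = 0 gives ζ = 11/(2√(4K_p)).
Setting ζ = 0.3493: √(4K_p) = 11/(2·0.3493) = 15.75, so K_p = 247.9/4 = 62.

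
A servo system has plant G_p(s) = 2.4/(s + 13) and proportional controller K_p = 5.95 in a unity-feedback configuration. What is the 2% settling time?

Closed-loop transfer function: T(s) = K_p·G_p(s)/(1 + K_p·G_p(s)) = 14.28/(s + 13 + 14.28) = 14.28/(s + 27.28).
Time constant τ = 1/27.28 = 0.03666 s, so the 2% settling time is about 4τ = 0.147 s.

T_s ≈ 0.147 s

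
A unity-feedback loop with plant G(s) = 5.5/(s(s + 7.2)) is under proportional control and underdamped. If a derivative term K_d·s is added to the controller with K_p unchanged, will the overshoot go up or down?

The derivative term adds K·K_d to the s-coefficient of the characteristic equation, raising 2ζω_n while ω_n is unchanged; ζ increases, so overshoot decreases.

decrease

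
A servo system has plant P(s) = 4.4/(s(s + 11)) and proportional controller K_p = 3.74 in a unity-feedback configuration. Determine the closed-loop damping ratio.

1 + K_p·P(s) = 0 gives s² + 11s + 16.46 = 0.
So ω_n² = 16.46 ⇒ ω_n = 4.057 rad/s, and ζ = 11/(2ω_n) = 1.36.

ζ = 1.36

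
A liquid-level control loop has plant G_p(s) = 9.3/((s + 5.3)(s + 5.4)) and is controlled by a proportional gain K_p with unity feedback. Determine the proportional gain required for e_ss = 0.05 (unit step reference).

K_p = 58.5

Steady-state error for a unit step on this type-0 loop is 1/(1 + K_p·G_p(0)).
G_p(0) = 0.3249. Require 1/(1 + K_p·0.3249) = 0.05, so 1 + 0.3249·K_p = 20.
K_p = (20 − 1)/0.3249 = 58.5.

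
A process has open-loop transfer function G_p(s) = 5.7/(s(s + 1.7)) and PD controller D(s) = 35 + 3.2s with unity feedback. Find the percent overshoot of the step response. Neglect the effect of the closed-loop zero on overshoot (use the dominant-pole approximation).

Forward path: (35 + 3.2s)·5.7/(s(s+1.7)). The closed-loop characteristic equation is s² + (1.7 + 5.7·3.2)s + 5.7·35 = 0.
That is s² + 19.94s + 199.5 = 0, so ω_n = 14.12 rad/s and ζ = 19.94/(2·14.12) = 0.7059.
%OS = 100·exp(−πζ/√(1−ζ²)) = 4.37%.

4.37%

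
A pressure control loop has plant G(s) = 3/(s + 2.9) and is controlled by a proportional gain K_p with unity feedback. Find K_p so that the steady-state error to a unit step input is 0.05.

K_p = 18.4

The loop is type 0, so e_ss(step) = 1/(1 + K_pos) with K_pos = K_p·G(0).
G(0) = 1.034. Require 1/(1 + K_p·1.034) = 0.05, so 1 + 1.034·K_p = 20.
K_p = (20 − 1)/1.034 = 18.4.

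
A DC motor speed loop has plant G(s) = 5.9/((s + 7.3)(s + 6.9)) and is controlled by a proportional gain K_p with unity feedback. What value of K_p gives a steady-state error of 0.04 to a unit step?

For a type-0 loop with proportional control, e_ss = 1/(1 + K_p·G(0)).
G(0) = 0.1171. Require 1/(1 + K_p·0.1171) = 0.04, so 1 + 0.1171·K_p = 25.
K_p = (25 − 1)/0.1171 = 205.

K_p = 205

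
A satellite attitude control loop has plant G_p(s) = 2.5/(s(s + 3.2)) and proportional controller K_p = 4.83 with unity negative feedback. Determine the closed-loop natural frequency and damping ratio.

ω_n = 3.47 rad/s, ζ = 0.46

With unity feedback the closed-loop characteristic equation is s² + 3.2s + 4.83·2.5 = s² + 3.2s + 12.07 = 0.
Matching s² + 2ζω_n s + ω_n²: ω_n = √12.07 = 3.475 rad/s and 2ζω_n = 3.2, so ζ = 3.2/(2·3.475) = 0.46.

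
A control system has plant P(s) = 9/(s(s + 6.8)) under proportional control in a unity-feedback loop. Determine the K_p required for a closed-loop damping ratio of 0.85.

K_p = 1.78

Closed-loop characteristic equation: s² + 6.8s + K_p·9 = 0.
So ω_n = √(9K_p) and 2ζω_n = 6.8, giving ζ = 6.8/(2√(9K_p)).
Setting ζ = 0.85: √(9K_p) = 6.8/(2·0.85) = 4, so K_p = 16/9 = 1.78.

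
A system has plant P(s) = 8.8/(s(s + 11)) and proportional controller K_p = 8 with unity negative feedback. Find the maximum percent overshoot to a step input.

6.54%

Closed-loop characteristic equation: s² + 11s + 70.4 = 0, so ω_n = 8.39 rad/s and ζ = 11/(2·8.39) = 0.6555.
%OS = 100·exp(−πζ/√(1−ζ²)) = 100·exp(−π·0.6555/√0.5703) = 6.54%.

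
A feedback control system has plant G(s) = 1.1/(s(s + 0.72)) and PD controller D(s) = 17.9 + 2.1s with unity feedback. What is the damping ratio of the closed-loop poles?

ζ = 0.341

Forward path: (17.9 + 2.1s)·1.1/(s(s+0.72)). The closed-loop characteristic equation is s² + (0.72 + 1.1·2.1)s + 1.1·17.9 = 0.
That is s² + 3.03s + 19.69 = 0, so ω_n = 4.437 rad/s and ζ = 3.03/(2·4.437) = 0.3414.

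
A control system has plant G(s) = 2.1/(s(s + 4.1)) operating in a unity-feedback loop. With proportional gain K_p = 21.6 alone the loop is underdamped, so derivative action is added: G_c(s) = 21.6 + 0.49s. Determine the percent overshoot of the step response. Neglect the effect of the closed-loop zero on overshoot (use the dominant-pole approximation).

Forward path: (21.6 + 0.49s)·2.1/(s(s+4.1)). The closed-loop characteristic equation is s² + (4.1 + 2.1·0.49)s + 2.1·21.6 = 0.
That is s² + 5.129s + 45.36 = 0, so ω_n = 6.735 rad/s and ζ = 5.129/(2·6.735) = 0.3808.
%OS = 100·exp(−πζ/√(1−ζ²)) = 27.4%.

27.4%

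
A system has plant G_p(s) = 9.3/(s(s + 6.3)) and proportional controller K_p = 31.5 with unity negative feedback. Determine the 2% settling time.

T_s ≈ 1.27 s

From 1 + K_pG_p(s) = 0: s² + 6.3s + 293 = 0 ⇒ ω_n = 17.12, ζ = 0.184.
2% settling time T_s ≈ 4/(ζω_n) = 4/3.15 = 1.27 s.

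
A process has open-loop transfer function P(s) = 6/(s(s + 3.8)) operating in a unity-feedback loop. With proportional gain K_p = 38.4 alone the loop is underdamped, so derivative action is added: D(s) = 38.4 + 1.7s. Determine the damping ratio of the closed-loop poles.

ζ = 0.461

Forward path: (38.4 + 1.7s)·6/(s(s+3.8)). The closed-loop characteristic equation is s² + (3.8 + 6·1.7)s + 6·38.4 = 0.
That is s² + 14s + 230.4 = 0, so ω_n = 15.18 rad/s and ζ = 14/(2·15.18) = 0.4612.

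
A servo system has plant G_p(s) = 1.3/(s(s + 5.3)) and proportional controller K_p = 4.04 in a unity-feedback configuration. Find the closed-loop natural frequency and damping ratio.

ω_n = 2.29 rad/s, ζ = 1.16

1 + K_p·G_p(s) = 0 gives s² + 5.3s + 5.252 = 0.
Matching s² + 2ζω_n s + ω_n²: ω_n = √5.252 = 2.292 rad/s and 2ζω_n = 5.3, so ζ = 5.3/(2·2.292) = 1.16.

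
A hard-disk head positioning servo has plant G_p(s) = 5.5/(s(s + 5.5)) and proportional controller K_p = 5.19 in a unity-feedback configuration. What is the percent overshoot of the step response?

15.2%

Closed-loop characteristic equation: s² + 5.5s + 28.55 = 0, so ω_n = 5.343 rad/s and ζ = 5.5/(2·5.343) = 0.5147.
%OS = 100·exp(−πζ/√(1−ζ²)) = 100·exp(−π·0.5147/√0.7351) = 15.2%.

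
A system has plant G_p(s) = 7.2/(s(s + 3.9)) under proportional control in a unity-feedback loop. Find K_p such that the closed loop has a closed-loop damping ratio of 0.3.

K_p = 5.87

Closed-loop characteristic equation: s² + 3.9s + K_p·7.2 = 0.
So ω_n = √(7.2K_p) and 2ζω_n = 3.9, giving ζ = 3.9/(2√(7.2K_p)).
Setting ζ = 0.3: √(7.2K_p) = 3.9/(2·0.3) = 6.5, so K_p = 42.25/7.2 = 5.87.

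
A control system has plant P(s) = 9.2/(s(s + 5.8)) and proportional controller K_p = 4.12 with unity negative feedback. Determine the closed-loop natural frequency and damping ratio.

ω_n = 6.16 rad/s, ζ = 0.471

With unity feedback the closed-loop characteristic equation is s² + 5.8s + 4.12·9.2 = s² + 5.8s + 37.9 = 0.
Matching s² + 2ζω_n s + ω_n²: ω_n = √37.9 = 6.157 rad/s and 2ζω_n = 5.8, so ζ = 5.8/(2·6.157) = 0.471.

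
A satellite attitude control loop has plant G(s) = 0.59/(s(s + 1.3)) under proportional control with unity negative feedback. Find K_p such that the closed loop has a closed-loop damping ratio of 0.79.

Closed-loop characteristic equation: s² + 1.3s + K_p·0.59 = 0.
So ω_n = √(0.59K_p) and 2ζω_n = 1.3, giving ζ = 1.3/(2√(0.59K_p)).
Setting ζ = 0.79: √(0.59K_p) = 1.3/(2·0.79) = 0.8228, so K_p = 0.677/0.59 = 1.15.

K_p = 1.15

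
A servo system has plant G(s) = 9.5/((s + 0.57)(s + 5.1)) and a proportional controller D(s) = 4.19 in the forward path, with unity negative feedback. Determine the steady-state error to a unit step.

0.0681

The loop is type 0. Static position error constant K_pos = D(0)·G(0) = 4.19·3.268 = 13.69.
Steady-state error to a unit step: e_ss = 1/(1+K_pos) = 1/14.69 = 0.0681.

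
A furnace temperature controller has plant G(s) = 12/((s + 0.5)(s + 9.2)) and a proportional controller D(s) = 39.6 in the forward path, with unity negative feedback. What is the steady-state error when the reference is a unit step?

The loop is type 0. Static position error constant K_pos = D(0)·G(0) = 39.6·2.609 = 103.3.
Steady-state error to a unit step: e_ss = 1/(1+K_pos) = 1/104.3 = 0.00959.

0.00959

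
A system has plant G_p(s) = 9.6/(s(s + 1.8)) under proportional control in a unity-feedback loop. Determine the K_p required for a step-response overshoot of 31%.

K_p = 0.691

From %OS = 100·exp(−πζ/√(1−ζ²)) = 31%, ζ = −ln(0.31)/√(π²+ln²(0.31)) = 0.3493.
Characteristic equation s² + 1.8s + 9.6K_p = 0 gives ζ = 1.8/(2√(9.6K_p)).
Setting ζ = 0.3493: √(9.6K_p) = 1.8/(2·0.3493) = 2.576, so K_p = 6.638/9.6 = 0.691.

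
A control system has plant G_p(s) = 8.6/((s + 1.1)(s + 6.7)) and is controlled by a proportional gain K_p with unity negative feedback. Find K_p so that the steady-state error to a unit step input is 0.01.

K_p = 84.8

For a type-0 loop with proportional control, e_ss = 1/(1 + K_p·G_p(0)).
G_p(0) = 1.167. Require 1/(1 + K_p·1.167) = 0.01, so 1 + 1.167·K_p = 100.
K_p = (100 − 1)/1.167 = 84.8.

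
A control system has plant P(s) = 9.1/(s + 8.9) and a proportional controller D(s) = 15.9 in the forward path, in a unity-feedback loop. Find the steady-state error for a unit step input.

The loop is type 0. Static position error constant K_pos = D(0)·P(0) = 15.9·1.022 = 16.26.
Steady-state error to a unit step: e_ss = 1/(1+K_pos) = 1/17.26 = 0.0579.

0.0579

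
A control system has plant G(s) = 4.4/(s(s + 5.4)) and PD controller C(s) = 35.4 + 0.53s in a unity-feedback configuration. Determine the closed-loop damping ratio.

Forward path: (35.4 + 0.53s)·4.4/(s(s+5.4)). The closed-loop characteristic equation is s² + (5.4 + 4.4·0.53)s + 4.4·35.4 = 0.
That is s² + 7.732s + 155.8 = 0, so ω_n = 12.48 rad/s and ζ = 7.732/(2·12.48) = 0.3098.

ζ = 0.31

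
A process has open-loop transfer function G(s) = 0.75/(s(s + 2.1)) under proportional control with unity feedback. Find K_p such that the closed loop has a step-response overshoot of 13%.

K_p = 4.96

From %OS = 100·exp(−πζ/√(1−ζ²)) = 13%, ζ = −ln(0.13)/√(π²+ln²(0.13)) = 0.5446.
Characteristic equation s² + 2.1s + 0.75K_p = 0 gives ζ = 2.1/(2√(0.75K_p)).
Setting ζ = 0.5446: √(0.75K_p) = 2.1/(2·0.5446) = 1.928, so K_p = 3.717/0.75 = 4.96.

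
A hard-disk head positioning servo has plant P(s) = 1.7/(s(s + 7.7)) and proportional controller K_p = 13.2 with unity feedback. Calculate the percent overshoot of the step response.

1.25%

From 1 + K_pP(s) = 0: s² + 7.7s + 22.44 = 0 ⇒ ω_n = 4.737, ζ = 0.8127.
%OS = 100·exp(−πζ/√(1−ζ²)) = 100·exp(−π·0.8127/√0.3395) = 1.25%.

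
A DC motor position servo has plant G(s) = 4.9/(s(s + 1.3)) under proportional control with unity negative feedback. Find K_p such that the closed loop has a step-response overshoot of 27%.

K_p = 0.583

From %OS = 100·exp(−πζ/√(1−ζ²)) = 27%, ζ = −ln(0.27)/√(π²+ln²(0.27)) = 0.3847.
Characteristic equation s² + 1.3s + 4.9K_p = 0 gives ζ = 1.3/(2√(4.9K_p)).
Setting ζ = 0.3847: √(4.9K_p) = 1.3/(2·0.3847) = 1.69, so K_p = 2.855/4.9 = 0.583.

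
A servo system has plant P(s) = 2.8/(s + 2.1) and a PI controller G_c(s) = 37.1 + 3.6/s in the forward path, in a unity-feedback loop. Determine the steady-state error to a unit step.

0

The open loop G_c(s)P(s) has a pole at the origin (type 1), so the static position error constant is infinite and e_ss = 1/(1+∞) = 0.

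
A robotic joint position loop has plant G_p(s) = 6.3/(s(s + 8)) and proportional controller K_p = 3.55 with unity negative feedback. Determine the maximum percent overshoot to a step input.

Closed-loop characteristic equation: s² + 8s + 22.36 = 0, so ω_n = 4.729 rad/s and ζ = 8/(2·4.729) = 0.8458.
%OS = 100·exp(−πζ/√(1−ζ²)) = 100·exp(−π·0.8458/√0.2846) = 0.687%.

0.687%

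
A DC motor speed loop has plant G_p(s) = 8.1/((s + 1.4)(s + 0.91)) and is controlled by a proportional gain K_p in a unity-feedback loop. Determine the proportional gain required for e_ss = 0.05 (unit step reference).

K_p = 2.99

For a type-0 loop with proportional control, e_ss = 1/(1 + K_p·G_p(0)).
G_p(0) = 6.358. Require 1/(1 + K_p·6.358) = 0.05, so 1 + 6.358·K_p = 20.
K_p = (20 − 1)/6.358 = 2.99.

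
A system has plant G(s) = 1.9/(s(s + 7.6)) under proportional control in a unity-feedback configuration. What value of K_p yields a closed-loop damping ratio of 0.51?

Closed-loop characteristic equation: s² + 7.6s + K_p·1.9 = 0.
So ω_n = √(1.9K_p) and 2ζω_n = 7.6, giving ζ = 7.6/(2√(1.9K_p)).
Setting ζ = 0.51: √(1.9K_p) = 7.6/(2·0.51) = 7.451, so K_p = 55.52/1.9 = 29.2.

K_p = 29.2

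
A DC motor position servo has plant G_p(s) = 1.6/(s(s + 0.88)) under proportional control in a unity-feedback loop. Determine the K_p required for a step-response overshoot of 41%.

From %OS = 100·exp(−πζ/√(1−ζ²)) = 41%, ζ = −ln(0.41)/√(π²+ln²(0.41)) = 0.273.
Characteristic equation s² + 0.88s + 1.6K_p = 0 gives ζ = 0.88/(2√(1.6K_p)).
Setting ζ = 0.273: √(1.6K_p) = 0.88/(2·0.273) = 1.612, so K_p = 2.597/1.6 = 1.62.

K_p = 1.62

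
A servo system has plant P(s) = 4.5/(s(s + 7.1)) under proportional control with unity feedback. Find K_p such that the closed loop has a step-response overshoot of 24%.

From %OS = 100·exp(−πζ/√(1−ζ²)) = 24%, ζ = −ln(0.24)/√(π²+ln²(0.24)) = 0.4136.
Characteristic equation s² + 7.1s + 4.5K_p = 0 gives ζ = 7.1/(2√(4.5K_p)).
Setting ζ = 0.4136: √(4.5K_p) = 7.1/(2·0.4136) = 8.583, so K_p = 73.67/4.5 = 16.4.

K_p = 16.4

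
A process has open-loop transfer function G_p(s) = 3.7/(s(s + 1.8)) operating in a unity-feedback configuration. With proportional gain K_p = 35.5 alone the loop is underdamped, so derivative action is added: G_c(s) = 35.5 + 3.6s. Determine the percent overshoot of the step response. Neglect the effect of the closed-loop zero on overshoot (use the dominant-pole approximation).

6.35%

Forward path: (35.5 + 3.6s)·3.7/(s(s+1.8)). The closed-loop characteristic equation is s² + (1.8 + 3.7·3.6)s + 3.7·35.5 = 0.
That is s² + 15.12s + 131.3 = 0, so ω_n = 11.46 rad/s and ζ = 15.12/(2·11.46) = 0.6596.
%OS = 100·exp(−πζ/√(1−ζ²)) = 6.35%.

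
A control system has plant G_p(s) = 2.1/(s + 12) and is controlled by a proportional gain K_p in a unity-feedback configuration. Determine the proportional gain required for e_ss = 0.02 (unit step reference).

The loop is type 0, so e_ss(step) = 1/(1 + K_pos) with K_pos = K_p·G_p(0).
G_p(0) = 0.175. Require 1/(1 + K_p·0.175) = 0.02, so 1 + 0.175·K_p = 50.
K_p = (50 − 1)/0.175 = 280.

K_p = 280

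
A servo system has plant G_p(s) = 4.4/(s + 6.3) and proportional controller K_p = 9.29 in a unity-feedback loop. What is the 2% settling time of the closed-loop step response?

Closed-loop transfer function: T(s) = K_p·G_p(s)/(1 + K_p·G_p(s)) = 40.88/(s + 6.3 + 40.88) = 40.88/(s + 47.18).
Time constant τ = 1/47.18 = 0.0212 s, so the 2% settling time is about 4τ = 0.0848 s.

T_s ≈ 0.0848 s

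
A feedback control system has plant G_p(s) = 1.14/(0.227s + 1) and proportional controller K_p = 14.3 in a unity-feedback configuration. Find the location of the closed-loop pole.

Closed loop: T(s) = K_p·G_p/(1+K_p·G_p) = 16.3/(0.227s + 1 + 16.3), with pole at s = −(1 + 16.3)/0.227 = −76.22.

s = -76.22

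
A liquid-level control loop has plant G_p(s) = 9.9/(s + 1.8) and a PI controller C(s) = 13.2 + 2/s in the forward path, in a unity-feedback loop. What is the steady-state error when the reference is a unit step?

The open loop C(s)G_p(s) has a pole at the origin (type 1), so the static position error constant is infinite and e_ss = 1/(1+∞) = 0.

0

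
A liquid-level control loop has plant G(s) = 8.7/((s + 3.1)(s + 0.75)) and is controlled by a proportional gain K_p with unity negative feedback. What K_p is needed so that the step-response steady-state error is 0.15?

K_p = 1.51

Steady-state error for a unit step on this type-0 loop is 1/(1 + K_p·G(0)).
G(0) = 3.742. Require 1/(1 + K_p·3.742) = 0.15, so 1 + 3.742·K_p = 6.667.
K_p = (6.667 − 1)/3.742 = 1.51.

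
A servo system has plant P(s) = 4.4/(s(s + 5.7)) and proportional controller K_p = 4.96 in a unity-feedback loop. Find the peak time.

The closed-loop denominator s² + 5.7s + 21.82 gives ω_n = √21.82 = 4.672 and ζ = 5.7/(2ω_n) = 0.6101.
Damped frequency ω_d = ω_n√(1−ζ²) = 3.702 rad/s, so peak time T_p = π/ω_d = 0.849 s.

T_p = 0.849 s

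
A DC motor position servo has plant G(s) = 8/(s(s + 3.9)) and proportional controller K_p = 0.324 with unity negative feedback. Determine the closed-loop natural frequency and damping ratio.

ω_n = 1.61 rad/s, ζ = 1.21

The closed-loop denominator is s(s+3.9) + 0.324·8 = s² + 3.9s + 2.592.
So ω_n² = 2.592 ⇒ ω_n = 1.61 rad/s, and ζ = 3.9/(2ω_n) = 1.21.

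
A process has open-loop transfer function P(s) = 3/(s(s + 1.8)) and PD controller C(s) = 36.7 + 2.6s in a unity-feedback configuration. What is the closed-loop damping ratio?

Forward path: (36.7 + 2.6s)·3/(s(s+1.8)). The closed-loop characteristic equation is s² + (1.8 + 3·2.6)s + 3·36.7 = 0.
That is s² + 9.6s + 110.1 = 0, so ω_n = 10.49 rad/s and ζ = 9.6/(2·10.49) = 0.4575.

ζ = 0.457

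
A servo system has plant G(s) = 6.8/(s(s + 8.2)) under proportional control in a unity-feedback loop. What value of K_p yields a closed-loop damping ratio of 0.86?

K_p = 3.34

Closed-loop characteristic equation: s² + 8.2s + K_p·6.8 = 0.
So ω_n = √(6.8K_p) and 2ζω_n = 8.2, giving ζ = 8.2/(2√(6.8K_p)).
Setting ζ = 0.86: √(6.8K_p) = 8.2/(2·0.86) = 4.767, so K_p = 22.73/6.8 = 3.34.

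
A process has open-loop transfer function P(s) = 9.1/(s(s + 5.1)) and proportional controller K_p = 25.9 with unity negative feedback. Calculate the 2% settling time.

Closed-loop characteristic equation: s² + 5.1s + 235.7 = 0, so ω_n = 15.35 rad/s and ζ = 5.1/(2·15.35) = 0.1661.
2% settling time T_s ≈ 4/(ζω_n) = 4/2.55 = 1.57 s.

T_s ≈ 1.57 s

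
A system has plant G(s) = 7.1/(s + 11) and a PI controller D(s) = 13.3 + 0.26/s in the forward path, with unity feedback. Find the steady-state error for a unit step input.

0

The open loop D(s)G(s) has a pole at the origin (type 1), so the static position error constant is infinite and e_ss = 1/(1+∞) = 0.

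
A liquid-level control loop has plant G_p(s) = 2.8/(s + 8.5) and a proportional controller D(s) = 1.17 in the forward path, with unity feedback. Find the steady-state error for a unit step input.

0.722

The loop is type 0. Static position error constant K_pos = D(0)·G_p(0) = 1.17·0.3294 = 0.3854.
Steady-state error to a unit step: e_ss = 1/(1+K_pos) = 1/1.385 = 0.722.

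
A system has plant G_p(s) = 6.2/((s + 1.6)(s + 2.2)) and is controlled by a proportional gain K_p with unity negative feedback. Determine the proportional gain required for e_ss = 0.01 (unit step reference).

K_p = 56.2

For a type-0 loop with proportional control, e_ss = 1/(1 + K_p·G_p(0)).
G_p(0) = 1.761. Require 1/(1 + K_p·1.761) = 0.01, so 1 + 1.761·K_p = 100.
K_p = (100 − 1)/1.761 = 56.2.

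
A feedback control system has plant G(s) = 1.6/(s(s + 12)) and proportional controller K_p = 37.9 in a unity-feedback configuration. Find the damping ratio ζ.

The closed-loop denominator is s(s+12) + 37.9·1.6 = s² + 12s + 60.64.
Matching s² + 2ζω_n s + ω_n²: ω_n = √60.64 = 7.787 rad/s and 2ζω_n = 12, so ζ = 12/(2·7.787) = 0.77.

ζ = 0.77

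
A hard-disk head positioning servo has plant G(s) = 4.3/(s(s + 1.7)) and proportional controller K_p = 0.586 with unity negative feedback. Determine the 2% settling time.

Closed-loop characteristic equation: s² + 1.7s + 2.52 = 0, so ω_n = 1.587 rad/s and ζ = 1.7/(2·1.587) = 0.5355.
2% settling time T_s ≈ 4/(ζω_n) = 4/0.85 = 4.71 s.

T_s ≈ 4.71 s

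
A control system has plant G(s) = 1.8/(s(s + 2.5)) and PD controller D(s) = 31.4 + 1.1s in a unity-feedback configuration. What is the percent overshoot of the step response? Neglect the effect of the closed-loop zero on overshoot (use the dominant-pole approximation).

37.5%

Forward path: (31.4 + 1.1s)·1.8/(s(s+2.5)). The closed-loop characteristic equation is s² + (2.5 + 1.8·1.1)s + 1.8·31.4 = 0.
That is s² + 4.48s + 56.52 = 0, so ω_n = 7.518 rad/s and ζ = 4.48/(2·7.518) = 0.298.
%OS = 100·exp(−πζ/√(1−ζ²)) = 37.5%.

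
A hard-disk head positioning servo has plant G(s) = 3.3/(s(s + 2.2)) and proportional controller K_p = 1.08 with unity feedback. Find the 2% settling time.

Closed-loop characteristic equation: s² + 2.2s + 3.564 = 0, so ω_n = 1.888 rad/s and ζ = 2.2/(2·1.888) = 0.5827.
2% settling time T_s ≈ 4/(ζω_n) = 4/1.1 = 3.64 s.

T_s ≈ 3.64 s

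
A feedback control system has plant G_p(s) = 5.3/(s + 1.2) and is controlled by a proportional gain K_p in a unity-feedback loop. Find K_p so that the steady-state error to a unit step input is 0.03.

K_p = 7.32

The loop is type 0, so e_ss(step) = 1/(1 + K_pos) with K_pos = K_p·G_p(0).
G_p(0) = 4.417. Require 1/(1 + K_p·4.417) = 0.03, so 1 + 4.417·K_p = 33.33.
K_p = (33.33 − 1)/4.417 = 7.32.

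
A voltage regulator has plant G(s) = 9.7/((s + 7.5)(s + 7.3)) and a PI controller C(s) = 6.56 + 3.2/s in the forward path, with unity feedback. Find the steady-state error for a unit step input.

0

The open loop C(s)G(s) has a pole at the origin (type 1), so the static position error constant is infinite and e_ss = 1/(1+∞) = 0.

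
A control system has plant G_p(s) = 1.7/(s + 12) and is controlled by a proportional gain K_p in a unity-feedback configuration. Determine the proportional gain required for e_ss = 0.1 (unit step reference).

K_p = 63.5

For a type-0 loop with proportional control, e_ss = 1/(1 + K_p·G_p(0)).
G_p(0) = 0.1417. Require 1/(1 + K_p·0.1417) = 0.1, so 1 + 0.1417·K_p = 10.
K_p = (10 − 1)/0.1417 = 63.5.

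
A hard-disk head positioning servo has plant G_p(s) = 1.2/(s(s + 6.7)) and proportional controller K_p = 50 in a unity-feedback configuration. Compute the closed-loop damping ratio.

ζ = 0.432

1 + K_p·G_p(s) = 0 gives s² + 6.7s + 60 = 0.
Matching s² + 2ζω_n s + ω_n²: ω_n = √60 = 7.746 rad/s and 2ζω_n = 6.7, so ζ = 6.7/(2·7.746) = 0.432.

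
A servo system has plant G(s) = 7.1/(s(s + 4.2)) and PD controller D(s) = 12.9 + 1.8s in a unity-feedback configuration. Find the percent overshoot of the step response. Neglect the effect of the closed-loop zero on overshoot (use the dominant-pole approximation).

Forward path: (12.9 + 1.8s)·7.1/(s(s+4.2)). The closed-loop characteristic equation is s² + (4.2 + 7.1·1.8)s + 7.1·12.9 = 0.
That is s² + 16.98s + 91.59 = 0, so ω_n = 9.57 rad/s and ζ = 16.98/(2·9.57) = 0.8871.
%OS = 100·exp(−πζ/√(1−ζ²)) = 0.239%.

0.239%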